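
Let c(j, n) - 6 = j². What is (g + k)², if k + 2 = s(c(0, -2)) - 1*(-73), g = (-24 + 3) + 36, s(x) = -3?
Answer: 6889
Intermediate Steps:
c(j, n) = 6 + j²
g = 15 (g = -21 + 36 = 15)
k = 68 (k = -2 + (-3 - 1*(-73)) = -2 + (-3 + 73) = -2 + 70 = 68)
(g + k)² = (15 + 68)² = 83² = 6889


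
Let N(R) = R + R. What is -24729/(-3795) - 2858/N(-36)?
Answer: 2104433/45540 ≈ 46.211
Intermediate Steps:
N(R) = 2*R
-24729/(-3795) - 2858/N(-36) = -24729/(-3795) - 2858/(2*(-36)) = -24729*(-1/3795) - 2858/(-72) = 8243/1265 - 2858*(-1/72) = 8243/1265 + 1429/36 = 2104433/45540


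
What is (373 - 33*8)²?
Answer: 11881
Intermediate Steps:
(373 - 33*8)² = (373 - 264)² = 109² = 11881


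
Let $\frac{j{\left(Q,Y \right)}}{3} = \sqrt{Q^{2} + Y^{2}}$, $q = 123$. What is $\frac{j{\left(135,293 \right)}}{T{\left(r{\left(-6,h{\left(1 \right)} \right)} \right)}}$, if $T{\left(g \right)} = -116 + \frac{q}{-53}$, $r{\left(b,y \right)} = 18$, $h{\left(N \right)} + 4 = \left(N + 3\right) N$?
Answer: $- \frac{159 \sqrt{104074}}{6271} \approx -8.1796$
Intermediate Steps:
$h{\left(N \right)} = -4 + N \left(3 + N\right)$ ($h{\left(N \right)} = -4 + \left(N + 3\right) N = -4 + \left(3 + N\right) N = -4 + N \left(3 + N\right)$)
$j{\left(Q,Y \right)} = 3 \sqrt{Q^{2} + Y^{2}}$
$T{\left(g \right)} = - \frac{6271}{53}$ ($T{\left(g \right)} = -116 + \frac{123}{-53} = -116 + 123 \left(- \frac{1}{53}\right) = -116 - \frac{123}{53} = - \frac{6271}{53}$)
$\frac{j{\left(135,293 \right)}}{T{\left(r{\left(-6,h{\left(1 \right)} \right)} \right)}} = \frac{3 \sqrt{135^{2} + 293^{2}}}{- \frac{6271}{53}} = 3 \sqrt{18225 + 85849} \left(- \frac{53}{6271}\right) = 3 \sqrt{104074} \left(- \frac{53}{6271}\right) = - \frac{159 \sqrt{104074}}{6271}$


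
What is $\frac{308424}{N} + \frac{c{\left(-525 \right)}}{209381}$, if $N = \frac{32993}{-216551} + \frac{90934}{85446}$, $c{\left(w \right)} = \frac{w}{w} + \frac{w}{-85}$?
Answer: $\frac{5078392871383213056310}{15014522483555153} \approx 3.3823 \cdot 10^{5}$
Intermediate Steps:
$c{\left(w \right)} = 1 - \frac{w}{85}$ ($c{\left(w \right)} = 1 + w \left(- \frac{1}{85}\right) = 1 - \frac{w}{85}$)
$N = \frac{8436364378}{9251708373}$ ($N = 32993 \left(- \frac{1}{216551}\right) + 90934 \cdot \frac{1}{85446} = - \frac{32993}{216551} + \frac{45467}{42723} = \frac{8436364378}{9251708373} \approx 0.91187$)
$\frac{308424}{N} + \frac{c{\left(-525 \right)}}{209381} = \frac{308424}{\frac{8436364378}{9251708373}} + \frac{1 - - \frac{105}{17}}{209381} = 308424 \cdot \frac{9251708373}{8436364378} + \left(1 + \frac{105}{17}\right) \frac{1}{209381} = \frac{1426724451617076}{4218182189} + \frac{122}{17} \cdot \frac{1}{209381} = \frac{1426724451617076}{4218182189} + \frac{122}{3559477} = \frac{5078392871383213056310}{15014522483555153}$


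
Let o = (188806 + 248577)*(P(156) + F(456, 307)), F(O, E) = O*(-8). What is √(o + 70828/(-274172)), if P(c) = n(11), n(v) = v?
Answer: 2*I*√1868406744932121570/68543 ≈ 39884.0*I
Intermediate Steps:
F(O, E) = -8*O
P(c) = 11
o = -1590761971 (o = (188806 + 248577)*(11 - 8*456) = 437383*(11 - 3648) = 437383*(-3637) = -1590761971)
√(o + 70828/(-274172)) = √(-1590761971 + 70828/(-274172)) = √(-1590761971 + 70828*(-1/274172)) = √(-1590761971 - 17707/68543) = √(-109035597795960/68543) = 2*I*√1868406744932121570/68543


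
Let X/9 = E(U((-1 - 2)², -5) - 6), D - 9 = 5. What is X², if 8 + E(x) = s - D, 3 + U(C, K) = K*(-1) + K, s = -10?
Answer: 82944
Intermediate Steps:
D = 14 (D = 9 + 5 = 14)
U(C, K) = -3 (U(C, K) = -3 + (K*(-1) + K) = -3 + (-K + K) = -3 + 0 = -3)
E(x) = -32 (E(x) = -8 + (-10 - 1*14) = -8 + (-10 - 14) = -8 - 24 = -32)
X = -288 (X = 9*(-32) = -288)
X² = (-288)² = 82944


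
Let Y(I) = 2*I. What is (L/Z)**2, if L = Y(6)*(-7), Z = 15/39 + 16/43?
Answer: 244985104/19881 ≈ 12323.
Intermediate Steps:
Z = 423/559 (Z = 15*(1/39) + 16*(1/43) = 5/13 + 16/43 = 423/559 ≈ 0.75671)
L = -84 (L = (2*6)*(-7) = 12*(-7) = -84)
(L/Z)**2 = (-84/423/559)**2 = (-84*559/423)**2 = (-15652/141)**2 = 244985104/19881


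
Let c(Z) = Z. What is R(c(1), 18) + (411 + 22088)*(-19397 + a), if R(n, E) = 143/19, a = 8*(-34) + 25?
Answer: -8397436621/19 ≈ -4.4197e+8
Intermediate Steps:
a = -247 (a = -272 + 25 = -247)
R(n, E) = 143/19 (R(n, E) = 143*(1/19) = 143/19)
R(c(1), 18) + (411 + 22088)*(-19397 + a) = 143/19 + (411 + 22088)*(-19397 - 247) = 143/19 + 22499*(-19644) = 143/19 - 441970356 = -8397436621/19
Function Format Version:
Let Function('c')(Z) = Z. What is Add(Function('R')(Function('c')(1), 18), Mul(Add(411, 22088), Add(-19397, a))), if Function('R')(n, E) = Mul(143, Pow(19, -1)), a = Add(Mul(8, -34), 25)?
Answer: Rational(-8397436621, 19) ≈ -4.4197e+8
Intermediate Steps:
a = -247 (a = Add(-272, 25) = -247)
Function('R')(n, E) = Rational(143, 19) (Function('R')(n, E) = Mul(143, Rational(1, 19)) = Rational(143, 19))
Add(Function('R')(Function('c')(1), 18), Mul(Add(411, 22088), Add(-19397, a))) = Add(Rational(143, 19), Mul(Add(411, 22088), Add(-19397, -247))) = Add(Rational(143, 19), Mul(22499, -19644)) = Add(Rational(143, 19), -441970356) = Rational(-8397436621, 19)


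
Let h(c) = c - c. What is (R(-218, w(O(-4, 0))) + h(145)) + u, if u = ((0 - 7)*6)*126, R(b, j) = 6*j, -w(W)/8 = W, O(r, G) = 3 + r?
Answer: -5244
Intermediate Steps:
w(W) = -8*W
h(c) = 0
u = -5292 (u = -7*6*126 = -42*126 = -5292)
(R(-218, w(O(-4, 0))) + h(145)) + u = (6*(-8*(3 - 4)) + 0) - 5292 = (6*(-8*(-1)) + 0) - 5292 = (6*8 + 0) - 5292 = (48 + 0) - 5292 = 48 - 5292 = -5244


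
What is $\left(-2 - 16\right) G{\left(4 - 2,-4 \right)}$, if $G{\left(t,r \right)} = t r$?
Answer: $144$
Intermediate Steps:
$G{\left(t,r \right)} = r t$
$\left(-2 - 16\right) G{\left(4 - 2,-4 \right)} = \left(-2 - 16\right) \left(- 4 \left(4 - 2\right)\right) = - 18 \left(\left(-4\right) 2\right) = \left(-18\right) \left(-8\right) = 144$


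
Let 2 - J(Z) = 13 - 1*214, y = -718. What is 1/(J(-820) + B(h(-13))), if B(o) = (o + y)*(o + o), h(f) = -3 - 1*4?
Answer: 1/10353 ≈ 9.6590e-5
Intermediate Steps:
h(f) = -7 (h(f) = -3 - 4 = -7)
B(o) = 2*o*(-718 + o) (B(o) = (o - 718)*(o + o) = (-718 + o)*(2*o) = 2*o*(-718 + o))
J(Z) = 203 (J(Z) = 2 - (13 - 1*214) = 2 - (13 - 214) = 2 - 1*(-201) = 2 + 201 = 203)
1/(J(-820) + B(h(-13))) = 1/(203 + 2*(-7)*(-718 - 7)) = 1/(203 + 2*(-7)*(-725)) = 1/(203 + 10150) = 1/10353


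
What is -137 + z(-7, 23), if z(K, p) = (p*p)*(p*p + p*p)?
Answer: 559545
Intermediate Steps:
z(K, p) = 2*p⁴ (z(K, p) = p²*(p² + p²) = p²*(2*p²) = 2*p⁴)
-137 + z(-7, 23) = -137 + 2*23⁴ = -137 + 2*279841 = -137 + 559682 = 559545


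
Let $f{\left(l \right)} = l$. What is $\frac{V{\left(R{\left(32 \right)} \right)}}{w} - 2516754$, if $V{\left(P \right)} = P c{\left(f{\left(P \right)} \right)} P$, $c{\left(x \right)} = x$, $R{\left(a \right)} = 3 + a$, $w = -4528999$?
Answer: $- \frac{11398376392121}{4528999} \approx -2.5168 \cdot 10^{6}$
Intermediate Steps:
$V{\left(P \right)} = P^{3}$ ($V{\left(P \right)} = P P P = P^{2} P = P^{3}$)
$\frac{V{\left(R{\left(32 \right)} \right)}}{w} - 2516754 = \frac{\left(3 + 32\right)^{3}}{-4528999} - 2516754 = 35^{3} \left(- \frac{1}{4528999}\right) - 2516754 = 42875 \left(- \frac{1}{4528999}\right) - 2516754 = - \frac{42875}{4528999} - 2516754 = - \frac{11398376392121}{4528999}$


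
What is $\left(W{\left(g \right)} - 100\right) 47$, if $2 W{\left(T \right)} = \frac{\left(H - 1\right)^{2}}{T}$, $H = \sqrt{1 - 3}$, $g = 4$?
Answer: $- \frac{37647}{8} - \frac{47 i \sqrt{2}}{4} \approx -4705.9 - 16.617 i$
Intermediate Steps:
$H = i \sqrt{2}$ ($H = \sqrt{-2} = i \sqrt{2} \approx 1.4142 i$)
$W{\left(T \right)} = \frac{\left(-1 + i \sqrt{2}\right)^{2}}{2 T}$ ($W{\left(T \right)} = \frac{\left(i \sqrt{2} - 1\right)^{2} \frac{1}{T}}{2} = \frac{\left(-1 + i \sqrt{2}\right)^{2} \frac{1}{T}}{2} = \frac{\frac{1}{T} \left(-1 + i \sqrt{2}\right)^{2}}{2} = \frac{\left(-1 + i \sqrt{2}\right)^{2}}{2 T}$)
$\left(W{\left(g \right)} - 100\right) 47 = \left(\frac{\left(1 - i \sqrt{2}\right)^{2}}{2 \cdot 4} - 100\right) 47 = \left(\frac{1}{2} \cdot \frac{1}{4} \left(1 - i \sqrt{2}\right)^{2} - 100\right) 47 = \left(\frac{\left(1 - i \sqrt{2}\right)^{2}}{8} - 100\right) 47 = \left(-100 + \frac{\left(1 - i \sqrt{2}\right)^{2}}{8}\right) 47 = -4700 + \frac{47 \left(1 - i \sqrt{2}\right)^{2}}{8}$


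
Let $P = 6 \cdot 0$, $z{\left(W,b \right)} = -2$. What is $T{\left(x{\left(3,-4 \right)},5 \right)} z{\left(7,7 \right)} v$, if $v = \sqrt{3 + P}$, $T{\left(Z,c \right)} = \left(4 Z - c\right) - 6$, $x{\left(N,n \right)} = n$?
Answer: $54 \sqrt{3} \approx 93.531$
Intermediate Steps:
$P = 0$
$T{\left(Z,c \right)} = -6 - c + 4 Z$ ($T{\left(Z,c \right)} = \left(- c + 4 Z\right) - 6 = -6 - c + 4 Z$)
$v = \sqrt{3}$ ($v = \sqrt{3 + 0} = \sqrt{3} \approx 1.732$)
$T{\left(x{\left(3,-4 \right)},5 \right)} z{\left(7,7 \right)} v = \left(-6 - 5 + 4 \left(-4\right)\right) \left(-2\right) \sqrt{3} = \left(-6 - 5 - 16\right) \left(-2\right) \sqrt{3} = \left(-27\right) \left(-2\right) \sqrt{3} = 54 \sqrt{3}$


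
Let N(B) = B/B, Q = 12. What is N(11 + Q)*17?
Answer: 17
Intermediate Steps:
N(B) = 1
N(11 + Q)*17 = 1*17 = 17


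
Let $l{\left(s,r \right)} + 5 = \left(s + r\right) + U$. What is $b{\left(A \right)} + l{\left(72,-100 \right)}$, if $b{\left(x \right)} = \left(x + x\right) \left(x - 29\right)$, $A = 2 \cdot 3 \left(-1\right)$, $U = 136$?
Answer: $523$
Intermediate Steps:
$l{\left(s,r \right)} = 131 + r + s$ ($l{\left(s,r \right)} = -5 + \left(\left(s + r\right) + 136\right) = -5 + \left(\left(r + s\right) + 136\right) = -5 + \left(136 + r + s\right) = 131 + r + s$)
$A = -6$ ($A = 6 \left(-1\right) = -6$)
$b{\left(x \right)} = 2 x \left(-29 + x\right)$
$b{\left(A \right)} + l{\left(72,-100 \right)} = 2 \left(-6\right) \left(-29 - 6\right) + \left(131 - 100 + 72\right) = 2 \left(-6\right) \left(-35\right) + 103 = 420 + 103 = 523$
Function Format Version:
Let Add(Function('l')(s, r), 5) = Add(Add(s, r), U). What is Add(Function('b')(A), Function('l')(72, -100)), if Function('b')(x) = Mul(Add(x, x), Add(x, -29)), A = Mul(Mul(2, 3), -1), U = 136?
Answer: 523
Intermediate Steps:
Function('l')(s, r) = Add(131, r, s) (Function('l')(s, r) = Add(-5, Add(Add(s, r), 136)) = Add(-5, Add(Add(r, s), 136)) = Add(-5, Add(136, r, s)) = Add(131, r, s))
A = -6 (A = Mul(6, -1) = -6)
Function('b')(x) = Mul(2, x, Add(-29, x)) (Function('b')(x) = Mul(Mul(2, x), Add(-29, x)) = Mul(2, x, Add(-29, x)))
Add(Function('b')(A), Function('l')(72, -100)) = Add(Mul(2, -6, Add(-29, -6)), Add(131, -100, 72)) = Add(Mul(2, -6, -35), 103) = Add(420, 103) = 523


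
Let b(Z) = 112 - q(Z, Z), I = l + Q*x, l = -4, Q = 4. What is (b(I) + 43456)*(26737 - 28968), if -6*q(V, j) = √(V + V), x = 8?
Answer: -97200208 - 2231*√14/3 ≈ -9.7203e+7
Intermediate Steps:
q(V, j) = -√2*√V/6 (q(V, j) = -√(V + V)/6 = -√2*√V/6)
I = 28 (I = -4 + 4*8 = -4 + 32 = 28)
b(Z) = 112 + √2*√Z/6 (b(Z) = 112 - (-1)*√2*√Z/6 = 112 + √2*√Z/6)
(b(I) + 43456)*(26737 - 28968) = ((112 + √2*√28/6) + 43456)*(26737 - 28968) = ((112 + √2*(2*√7)/6) + 43456)*(-2231) = ((112 + √14/3) + 43456)*(-2231) = (43568 + √14/3)*(-2231) = -97200208 - 2231*√14/3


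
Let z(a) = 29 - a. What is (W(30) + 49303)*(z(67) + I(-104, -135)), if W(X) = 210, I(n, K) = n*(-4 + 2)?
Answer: 8417210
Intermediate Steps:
I(n, K) = -2*n (I(n, K) = n*(-2) = -2*n)
(W(30) + 49303)*(z(67) + I(-104, -135)) = (210 + 49303)*((29 - 1*67) - 2*(-104)) = 49513*((29 - 67) + 208) = 49513*(-38 + 208) = 49513*170 = 8417210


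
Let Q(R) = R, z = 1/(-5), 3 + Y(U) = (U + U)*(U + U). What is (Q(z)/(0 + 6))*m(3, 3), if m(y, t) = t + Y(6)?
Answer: -24/5 ≈ -4.8000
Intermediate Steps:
Y(U) = -3 + 4*U**2 (Y(U) = -3 + (U + U)*(U + U) = -3 + (2*U)*(2*U) = -3 + 4*U**2)
z = -1/5 ≈ -0.20000
m(y, t) = 141 + t (m(y, t) = t + (-3 + 4*6**2) = t + (-3 + 4*36) = t + (-3 + 144) = t + 141 = 141 + t)
(Q(z)/(0 + 6))*m(3, 3) = (-1/(5*(0 + 6)))*(141 + 3) = -1/5/6*144 = -1/5*1/6*144 = -1/30*144 = -24/5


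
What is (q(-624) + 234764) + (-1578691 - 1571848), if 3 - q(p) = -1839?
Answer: -2913933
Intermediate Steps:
q(p) = 1842 (q(p) = 3 - 1*(-1839) = 3 + 1839 = 1842)
(q(-624) + 234764) + (-1578691 - 1571848) = (1842 + 234764) + (-1578691 - 1571848) = 236606 - 3150539 = -2913933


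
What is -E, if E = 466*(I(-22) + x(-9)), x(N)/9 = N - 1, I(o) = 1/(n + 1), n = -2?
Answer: 42406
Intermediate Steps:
I(o) = -1 (I(o) = 1/(-2 + 1) = 1/(-1) = -1)
x(N) = -9 + 9*N (x(N) = 9*(N - 1) = 9*(-1 + N) = -9 + 9*N)
E = -42406 (E = 466*(-1 + (-9 + 9*(-9))) = 466*(-1 + (-9 - 81)) = 466*(-1 - 90) = 466*(-91) = -42406)
-E = -1*(-42406) = 42406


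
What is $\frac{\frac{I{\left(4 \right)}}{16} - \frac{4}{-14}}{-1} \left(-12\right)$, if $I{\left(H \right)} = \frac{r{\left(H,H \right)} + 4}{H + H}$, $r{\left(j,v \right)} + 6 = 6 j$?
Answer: $\frac{615}{112} \approx 5.4911$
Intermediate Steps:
$r{\left(j,v \right)} = -6 + 6 j$
$I{\left(H \right)} = \frac{-2 + 6 H}{2 H}$ ($I{\left(H \right)} = \frac{\left(-6 + 6 H\right) + 4}{H + H} = \frac{-2 + 6 H}{2 H}$)
$\frac{\frac{I{\left(4 \right)}}{16} - \frac{4}{-14}}{-1} \left(-12\right) = \frac{\frac{3 - \frac{1}{4}}{16} - \frac{4}{-14}}{-1} \left(-12\right) = \left(\left(3 - \frac{1}{4}\right) \frac{1}{16} - - \frac{2}{7}\right) \left(-1\right) \left(-12\right) = \left(\left(3 - \frac{1}{4}\right) \frac{1}{16} + \frac{2}{7}\right) \left(-1\right) \left(-12\right) = \left(\frac{11}{4} \cdot \frac{1}{16} + \frac{2}{7}\right) \left(-1\right) \left(-12\right) = \left(\frac{11}{64} + \frac{2}{7}\right) \left(-1\right) \left(-12\right) = \frac{205}{448} \left(-1\right) \left(-12\right) = \left(- \frac{205}{448}\right) \left(-12\right) = \frac{615}{112}$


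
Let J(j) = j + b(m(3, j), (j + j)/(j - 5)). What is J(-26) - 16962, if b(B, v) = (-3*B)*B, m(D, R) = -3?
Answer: -17015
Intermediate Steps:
b(B, v) = -3*B²
J(j) = -27 + j (J(j) = j - 3*(-3)² = j - 3*9 = j - 27 = -27 + j)
J(-26) - 16962 = (-27 - 26) - 16962 = -53 - 16962 = -17015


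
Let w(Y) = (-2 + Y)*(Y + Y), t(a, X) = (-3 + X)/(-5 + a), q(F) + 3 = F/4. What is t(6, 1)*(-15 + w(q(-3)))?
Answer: -225/4 ≈ -56.250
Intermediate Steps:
q(F) = -3 + F/4
t(a, X) = (-3 + X)/(-5 + a)
w(Y) = 2*Y*(-2 + Y) (w(Y) = (-2 + Y)*(2*Y) = 2*Y*(-2 + Y))
t(6, 1)*(-15 + w(q(-3))) = ((-3 + 1)/(-5 + 6))*(-15 + 2*(-3 + (¼)*(-3))*(-2 + (-3 + (¼)*(-3)))) = (-2/1)*(-15 + 2*(-3 - ¾)*(-2 + (-3 - ¾))) = (1*(-2))*(-15 + 2*(-15/4)*(-2 - 15/4)) = -2*(-15 + 2*(-15/4)*(-23/4)) = -2*(-15 + 345/8) = -2*225/8 = -225/4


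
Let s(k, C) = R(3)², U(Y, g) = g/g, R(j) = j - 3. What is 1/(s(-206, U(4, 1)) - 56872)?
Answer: -1/56872 ≈ -1.7583e-5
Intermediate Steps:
R(j) = -3 + j
U(Y, g) = 1
s(k, C) = 0 (s(k, C) = (-3 + 3)² = 0² = 0)
1/(s(-206, U(4, 1)) - 56872) = 1/(0 - 56872) = 1/(-56872) = -1/56872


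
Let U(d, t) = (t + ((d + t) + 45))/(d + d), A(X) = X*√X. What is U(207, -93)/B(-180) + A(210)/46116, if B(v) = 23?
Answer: 11/1587 + 5*√210/1098 ≈ 0.072921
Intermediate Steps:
A(X) = X^(3/2)
U(d, t) = (45 + d + 2*t)/(2*d) (U(d, t) = (t + (45 + d + t))/((2*d)) = (45 + d + 2*t)*(1/(2*d)) = (45 + d + 2*t)/(2*d))
U(207, -93)/B(-180) + A(210)/46116 = ((½)*(45 + 207 + 2*(-93))/207)/23 + 210^(3/2)/46116 = ((½)*(1/207)*(45 + 207 - 186))*(1/23) + (210*√210)*(1/46116) = ((½)*(1/207)*66)*(1/23) + 5*√210/1098 = (11/69)*(1/23) + 5*√210/1098 = 11/1587 + 5*√210/1098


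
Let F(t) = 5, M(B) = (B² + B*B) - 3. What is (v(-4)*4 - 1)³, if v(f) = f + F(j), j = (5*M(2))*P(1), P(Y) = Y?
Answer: 27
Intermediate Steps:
M(B) = -3 + 2*B² (M(B) = (B² + B²) - 3 = 2*B² - 3 = -3 + 2*B²)
j = 25 (j = (5*(-3 + 2*2²))*1 = (5*(-3 + 2*4))*1 = (5*(-3 + 8))*1 = (5*5)*1 = 25*1 = 25)
v(f) = 5 + f (v(f) = f + 5 = 5 + f)
(v(-4)*4 - 1)³ = ((5 - 4)*4 - 1)³ = (1*4 - 1)³ = (4 - 1)³ = 3³ = 27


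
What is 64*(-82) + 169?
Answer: -5079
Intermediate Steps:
64*(-82) + 169 = -5248 + 169 = -5079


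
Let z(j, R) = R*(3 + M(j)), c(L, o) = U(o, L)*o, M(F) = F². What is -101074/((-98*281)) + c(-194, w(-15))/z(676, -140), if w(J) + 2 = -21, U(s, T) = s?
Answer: 461885913917/125842877020 ≈ 3.6703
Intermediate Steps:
w(J) = -23 (w(J) = -2 - 21 = -23)
c(L, o) = o² (c(L, o) = o*o = o²)
z(j, R) = R*(3 + j²)
-101074/((-98*281)) + c(-194, w(-15))/z(676, -140) = -101074/((-98*281)) + (-23)²/((-140*(3 + 676²))) = -101074/(-27538) + 529/((-140*(3 + 456976))) = -101074*(-1/27538) + 529/((-140*456979)) = 50537/13769 + 529/(-63977060) = 50537/13769 + 529*(-1/63977060) = 50537/13769 - 529/63977060 = 461885913917/125842877020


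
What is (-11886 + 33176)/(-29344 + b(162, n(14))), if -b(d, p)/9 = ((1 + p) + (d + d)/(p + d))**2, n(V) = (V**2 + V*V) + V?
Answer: -429291560/30737333041 ≈ -0.013966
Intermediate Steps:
n(V) = V + 2*V**2 (n(V) = (V**2 + V**2) + V = 2*V**2 + V = V + 2*V**2)
b(d, p) = -9*(1 + p + 2*d/(d + p))**2 (b(d, p) = -9*((1 + p) + (d + d)/(p + d))**2 = -9*((1 + p) + (2*d)/(d + p))**2 = -9*((1 + p) + 2*d/(d + p))**2 = -9*(1 + p + 2*d/(d + p))**2)
(-11886 + 33176)/(-29344 + b(162, n(14))) = (-11886 + 33176)/(-29344 - 9*(14*(1 + 2*14) + (14*(1 + 2*14))**2 + 3*162 + 162*(14*(1 + 2*14)))**2/(162 + 14*(1 + 2*14))**2) = 21290/(-29344 - 9*(14*(1 + 28) + (14*(1 + 28))**2 + 486 + 162*(14*(1 + 28)))**2/(162 + 14*(1 + 28))**2) = 21290/(-29344 - 9*(14*29 + (14*29)**2 + 486 + 162*(14*29))**2/(162 + 14*29)**2) = 21290/(-29344 - 9*(406 + 406**2 + 486 + 162*406)**2/(162 + 406)**2) = 21290/(-29344 - 9*(406 + 164836 + 486 + 65772)**2/568**2) = 21290/(-29344 - 9*1/322624*231500**2) = 21290/(-29344 - 9*1/322624*53592250000) = 21290/(-29344 - 30145640625/20164) = 21290/(-30737333041/20164) = 21290*(-20164/30737333041) = -429291560/30737333041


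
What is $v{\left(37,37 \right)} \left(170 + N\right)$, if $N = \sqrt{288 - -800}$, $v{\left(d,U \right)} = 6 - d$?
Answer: $-5270 - 248 \sqrt{17} \approx -6292.5$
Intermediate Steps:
$N = 8 \sqrt{17}$ ($N = \sqrt{288 + 800} = \sqrt{1088} = 8 \sqrt{17} \approx 32.985$)
$v{\left(37,37 \right)} \left(170 + N\right) = \left(6 - 37\right) \left(170 + 8 \sqrt{17}\right) = - 31 \left(170 + 8 \sqrt{17}\right) = -5270 - 248 \sqrt{17}$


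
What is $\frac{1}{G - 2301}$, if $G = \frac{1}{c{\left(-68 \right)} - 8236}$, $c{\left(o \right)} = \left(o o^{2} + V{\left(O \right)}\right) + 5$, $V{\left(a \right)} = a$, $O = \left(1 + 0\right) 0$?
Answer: $- \frac{322663}{742447564} \approx -0.00043459$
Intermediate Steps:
$O = 0$ ($O = 1 \cdot 0 = 0$)
$c{\left(o \right)} = 5 + o^{3}$ ($c{\left(o \right)} = \left(o o^{2} + 0\right) + 5 = \left(o^{3} + 0\right) + 5 = o^{3} + 5 = 5 + o^{3}$)
$G = - \frac{1}{322663}$ ($G = \frac{1}{\left(5 + \left(-68\right)^{3}\right) - 8236} = \frac{1}{\left(5 - 314432\right) - 8236} = \frac{1}{-314427 - 8236} = \frac{1}{-322663} = - \frac{1}{322663} \approx -3.0992 \cdot 10^{-6}$)
$\frac{1}{G - 2301} = \frac{1}{- \frac{1}{322663} - 2301} = \frac{1}{- \frac{742447564}{322663}} = - \frac{322663}{742447564}$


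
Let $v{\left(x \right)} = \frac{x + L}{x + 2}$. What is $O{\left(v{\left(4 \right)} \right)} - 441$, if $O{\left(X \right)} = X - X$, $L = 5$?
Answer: $-441$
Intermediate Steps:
$v{\left(x \right)} = \frac{5 + x}{2 + x}$ ($v{\left(x \right)} = \frac{x + 5}{x + 2} = \frac{5 + x}{2 + x}$)
$O{\left(X \right)} = 0$
$O{\left(v{\left(4 \right)} \right)} - 441 = 0 - 441 = -441$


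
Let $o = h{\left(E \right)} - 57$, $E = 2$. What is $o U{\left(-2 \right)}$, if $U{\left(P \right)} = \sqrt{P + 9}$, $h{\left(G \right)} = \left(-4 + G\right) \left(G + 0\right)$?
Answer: $- 61 \sqrt{7} \approx -161.39$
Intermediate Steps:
$h{\left(G \right)} = G \left(-4 + G\right)$ ($h{\left(G \right)} = \left(-4 + G\right) G = G \left(-4 + G\right)$)
$U{\left(P \right)} = \sqrt{9 + P}$
$o = -61$ ($o = 2 \left(-4 + 2\right) - 57 = 2 \left(-2\right) - 57 = -4 - 57 = -61$)
$o U{\left(-2 \right)} = - 61 \sqrt{9 - 2} = - 61 \sqrt{7}$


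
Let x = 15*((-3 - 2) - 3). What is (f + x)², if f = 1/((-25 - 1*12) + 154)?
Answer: 197093521/13689 ≈ 14398.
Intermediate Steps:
x = -120 (x = 15*(-5 - 3) = 15*(-8) = -120)
f = 1/117 (f = 1/((-25 - 12) + 154) = 1/(-37 + 154) = 1/117 ≈ 0.0085470)
(f + x)² = (1/117 - 120)² = (-14039/117)² = 197093521/13689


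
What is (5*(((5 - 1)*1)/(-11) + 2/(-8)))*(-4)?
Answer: 135/11 ≈ 12.273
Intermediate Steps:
(5*(((5 - 1)*1)/(-11) + 2/(-8)))*(-4) = (5*((4*1)*(-1/11) + 2*(-⅛)))*(-4) = (5*(4*(-1/11) - ¼))*(-4) = (5*(-4/11 - ¼))*(-4) = (5*(-27/44))*(-4) = -135/44*(-4) = 135/11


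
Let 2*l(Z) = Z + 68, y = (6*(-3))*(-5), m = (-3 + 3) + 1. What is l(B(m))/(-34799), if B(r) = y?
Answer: -79/34799 ≈ -0.0022702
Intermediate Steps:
m = 1 (m = 0 + 1 = 1)
y = 90 (y = -18*(-5) = 90)
B(r) = 90
l(Z) = 34 + Z/2 (l(Z) = (Z + 68)/2 = (68 + Z)/2 = 34 + Z/2)
l(B(m))/(-34799) = (34 + (½)*90)/(-34799) = (34 + 45)*(-1/34799) = 79*(-1/34799) = -79/34799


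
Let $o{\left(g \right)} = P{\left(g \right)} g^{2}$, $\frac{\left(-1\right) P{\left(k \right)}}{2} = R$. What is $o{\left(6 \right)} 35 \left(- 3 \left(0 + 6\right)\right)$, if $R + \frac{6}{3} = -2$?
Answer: $-181440$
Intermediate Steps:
$R = -4$ ($R = -2 - 2 = -4$)
$P{\left(k \right)} = 8$ ($P{\left(k \right)} = \left(-2\right) \left(-4\right) = 8$)
$o{\left(g \right)} = 8 g^{2}$
$o{\left(6 \right)} 35 \left(- 3 \left(0 + 6\right)\right) = 8 \cdot 6^{2} \cdot 35 \left(- 3 \left(0 + 6\right)\right) = 8 \cdot 36 \cdot 35 \left(\left(-3\right) 6\right) = 288 \cdot 35 \left(-18\right) = 10080 \left(-18\right) = -181440$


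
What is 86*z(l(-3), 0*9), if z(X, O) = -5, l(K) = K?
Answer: -430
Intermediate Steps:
86*z(l(-3), 0*9) = 86*(-5) = -430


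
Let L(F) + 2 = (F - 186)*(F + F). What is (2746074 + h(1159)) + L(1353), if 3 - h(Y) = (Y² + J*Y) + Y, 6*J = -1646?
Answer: 14632468/3 ≈ 4.8775e+6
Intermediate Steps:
J = -823/3 (J = (⅙)*(-1646) = -823/3 ≈ -274.33)
h(Y) = 3 - Y² + 820*Y/3 (h(Y) = 3 - ((Y² - 823*Y/3) + Y) = 3 - (Y² - 820*Y/3) = 3 + (-Y² + 820*Y/3) = 3 - Y² + 820*Y/3)
L(F) = -2 + 2*F*(-186 + F) (L(F) = -2 + (F - 186)*(F + F) = -2 + (-186 + F)*(2*F) = -2 + 2*F*(-186 + F))
(2746074 + h(1159)) + L(1353) = (2746074 + (3 - 1*1159² + (820/3)*1159)) + (-2 - 372*1353 + 2*1353²) = (2746074 + (3 - 1*1343281 + 950380/3)) + (-2 - 503316 + 2*1830609) = (2746074 + (3 - 1343281 + 950380/3)) + (-2 - 503316 + 3661218) = (2746074 - 3079454/3) + 3157900 = 5158768/3 + 3157900 = 14632468/3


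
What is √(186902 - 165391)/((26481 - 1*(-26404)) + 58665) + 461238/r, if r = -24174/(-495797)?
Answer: 38113402781/4029 + 7*√439/111550 ≈ 9.4598e+6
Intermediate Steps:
r = 24174/495797 (r = -24174*(-1/495797) = 24174/495797 ≈ 0.048758)
√(186902 - 165391)/((26481 - 1*(-26404)) + 58665) + 461238/r = √(186902 - 165391)/((26481 - 1*(-26404)) + 58665) + 461238/(24174/495797) = √21511/((26481 + 26404) + 58665) + 461238*(495797/24174) = (7*√439)/(52885 + 58665) + 38113402781/4029 = (7*√439)/111550 + 38113402781/4029 = (7*√439)*(1/111550) + 38113402781/4029 = 7*√439/111550 + 38113402781/4029 = 38113402781/4029 + 7*√439/111550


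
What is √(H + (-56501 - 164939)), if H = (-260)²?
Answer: 4*I*√9615 ≈ 392.22*I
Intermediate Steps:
H = 67600
√(H + (-56501 - 164939)) = √(67600 + (-56501 - 164939)) = √(67600 - 221440) = √(-153840) = 4*I*√9615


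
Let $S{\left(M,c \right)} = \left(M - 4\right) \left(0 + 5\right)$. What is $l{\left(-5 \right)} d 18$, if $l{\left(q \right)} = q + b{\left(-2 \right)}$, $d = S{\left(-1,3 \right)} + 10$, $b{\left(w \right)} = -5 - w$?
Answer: $2160$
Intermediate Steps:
$S{\left(M,c \right)} = -20 + 5 M$ ($S{\left(M,c \right)} = \left(-4 + M\right) 5 = -20 + 5 M$)
$d = -15$ ($d = \left(-20 + 5 \left(-1\right)\right) + 10 = \left(-20 - 5\right) + 10 = -25 + 10 = -15$)
$l{\left(q \right)} = -3 + q$ ($l{\left(q \right)} = q - 3 = -3 + q$)
$l{\left(-5 \right)} d 18 = \left(-3 - 5\right) \left(-15\right) 18 = \left(-8\right) \left(-15\right) 18 = 120 \cdot 18 = 2160$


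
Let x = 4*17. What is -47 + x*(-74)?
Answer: -5079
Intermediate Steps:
x = 68
-47 + x*(-74) = -47 + 68*(-74) = -47 - 5032 = -5079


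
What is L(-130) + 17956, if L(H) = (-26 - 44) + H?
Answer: 17756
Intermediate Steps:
L(H) = -70 + H
L(-130) + 17956 = (-70 - 130) + 17956 = -200 + 17956 = 17756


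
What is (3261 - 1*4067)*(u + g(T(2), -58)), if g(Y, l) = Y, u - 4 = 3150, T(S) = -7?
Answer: -2536482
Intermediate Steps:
u = 3154 (u = 4 + 3150 = 3154)
(3261 - 1*4067)*(u + g(T(2), -58)) = (3261 - 1*4067)*(3154 - 7) = (3261 - 4067)*3147 = -806*3147 = -2536482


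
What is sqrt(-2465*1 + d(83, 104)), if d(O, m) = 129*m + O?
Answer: 3*sqrt(1226) ≈ 105.04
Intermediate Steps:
d(O, m) = O + 129*m
sqrt(-2465*1 + d(83, 104)) = sqrt(-2465*1 + (83 + 129*104)) = sqrt(-2465 + (83 + 13416)) = sqrt(-2465 + 13499) = sqrt(11034) = 3*sqrt(1226)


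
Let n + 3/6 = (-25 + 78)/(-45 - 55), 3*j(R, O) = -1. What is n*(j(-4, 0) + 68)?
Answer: -20909/300 ≈ -69.697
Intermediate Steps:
j(R, O) = -⅓ (j(R, O) = (⅓)*(-1) = -⅓)
n = -103/100 (n = -½ + (-25 + 78)/(-45 - 55) = -½ + 53/(-100) = -½ + 53*(-1/100) = -½ - 53/100 = -103/100 ≈ -1.0300)
n*(j(-4, 0) + 68) = -103*(-⅓ + 68)/100 = -103/100*203/3 = -20909/300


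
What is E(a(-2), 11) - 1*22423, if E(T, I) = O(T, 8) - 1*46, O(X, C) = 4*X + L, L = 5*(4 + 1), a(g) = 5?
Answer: -22424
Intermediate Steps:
L = 25 (L = 5*5 = 25)
O(X, C) = 25 + 4*X (O(X, C) = 4*X + 25 = 25 + 4*X)
E(T, I) = -21 + 4*T (E(T, I) = (25 + 4*T) - 1*46 = (25 + 4*T) - 46 = -21 + 4*T)
E(a(-2), 11) - 1*22423 = (-21 + 4*5) - 1*22423 = (-21 + 20) - 22423 = -1 - 22423 = -22424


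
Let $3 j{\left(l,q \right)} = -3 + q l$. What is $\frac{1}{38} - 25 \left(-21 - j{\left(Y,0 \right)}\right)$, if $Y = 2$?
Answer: $\frac{19001}{38} \approx 500.03$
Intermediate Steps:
$j{\left(l,q \right)} = -1 + \frac{l q}{3}$ ($j{\left(l,q \right)} = \frac{-3 + q l}{3} = \frac{-3 + l q}{3} = -1 + \frac{l q}{3}$)
$\frac{1}{38} - 25 \left(-21 - j{\left(Y,0 \right)}\right) = \frac{1}{38} - 25 \left(-21 - \left(-1 + \frac{1}{3} \cdot 2 \cdot 0\right)\right) = \frac{1}{38} - 25 \left(-21 - \left(-1 + 0\right)\right) = \frac{1}{38} - 25 \left(-21 - -1\right) = \frac{1}{38} - 25 \left(-21 + 1\right) = \frac{1}{38} - -500 = \frac{1}{38} + 500 = \frac{19001}{38}$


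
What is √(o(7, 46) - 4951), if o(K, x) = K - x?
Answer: I*√4990 ≈ 70.64*I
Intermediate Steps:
√(o(7, 46) - 4951) = √((7 - 1*46) - 4951) = √((7 - 46) - 4951) = √(-39 - 4951) = √(-4990) = I*√4990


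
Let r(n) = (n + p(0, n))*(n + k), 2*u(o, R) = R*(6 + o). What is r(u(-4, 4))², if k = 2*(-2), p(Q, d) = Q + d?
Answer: 0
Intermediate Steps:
k = -4
u(o, R) = R*(6 + o)/2 (u(o, R) = (R*(6 + o))/2 = R*(6 + o)/2)
r(n) = 2*n*(-4 + n) (r(n) = (n + (0 + n))*(n - 4) = (n + n)*(-4 + n) = (2*n)*(-4 + n) = 2*n*(-4 + n))
r(u(-4, 4))² = (2*((½)*4*(6 - 4))*(-4 + (½)*4*(6 - 4)))² = (2*((½)*4*2)*(-4 + (½)*4*2))² = (2*4*(-4 + 4))² = (2*4*0)² = 0² = 0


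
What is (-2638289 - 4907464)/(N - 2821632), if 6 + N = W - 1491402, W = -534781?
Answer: 7545753/4847821 ≈ 1.5565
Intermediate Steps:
N = -2026189 (N = -6 + (-534781 - 1491402) = -6 - 2026183 = -2026189)
(-2638289 - 4907464)/(N - 2821632) = (-2638289 - 4907464)/(-2026189 - 2821632) = -7545753/(-4847821) = -7545753*(-1/4847821) = 7545753/4847821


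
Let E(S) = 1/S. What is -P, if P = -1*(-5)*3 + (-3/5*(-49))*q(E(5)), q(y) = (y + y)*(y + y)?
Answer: -2463/125 ≈ -19.704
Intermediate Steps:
E(S) = 1/S
q(y) = 4*y² (q(y) = (2*y)*(2*y) = 4*y²)
P = 2463/125 (P = -1*(-5)*3 + (-3/5*(-49))*(4*(1/5)²) = 5*3 + (-3*⅕*(-49))*(4*(⅕)²) = 15 + (-⅗*(-49))*(4*(1/25)) = 15 + (147/5)*(4/25) = 15 + 588/125 = 2463/125 ≈ 19.704)
-P = -1*2463/125 = -2463/125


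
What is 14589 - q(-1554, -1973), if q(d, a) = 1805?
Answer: 12784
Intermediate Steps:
14589 - q(-1554, -1973) = 14589 - 1*1805 = 14589 - 1805 = 12784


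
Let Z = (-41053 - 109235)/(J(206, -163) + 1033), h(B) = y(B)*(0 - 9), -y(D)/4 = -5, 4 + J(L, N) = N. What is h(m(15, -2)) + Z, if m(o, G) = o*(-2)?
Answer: -153084/433 ≈ -353.54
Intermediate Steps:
J(L, N) = -4 + N
y(D) = 20 (y(D) = -4*(-5) = 20)
m(o, G) = -2*o
h(B) = -180 (h(B) = 20*(0 - 9) = 20*(-9) = -180)
Z = -75144/433 (Z = (-41053 - 109235)/((-4 - 163) + 1033) = -150288/(-167 + 1033) = -150288/866 = -150288*1/866 = -75144/433 ≈ -173.54)
h(m(15, -2)) + Z = -180 - 75144/433 = -153084/433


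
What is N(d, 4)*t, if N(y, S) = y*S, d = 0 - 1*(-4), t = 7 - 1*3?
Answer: 64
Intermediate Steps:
t = 4 (t = 7 - 3 = 4)
d = 4 (d = 0 + 4 = 4)
N(y, S) = S*y
N(d, 4)*t = (4*4)*4 = 16*4 = 64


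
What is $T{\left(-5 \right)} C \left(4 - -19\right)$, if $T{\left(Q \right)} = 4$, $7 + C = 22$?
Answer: $1380$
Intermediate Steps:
$C = 15$ ($C = -7 + 22 = 15$)
$T{\left(-5 \right)} C \left(4 - -19\right) = 4 \cdot 15 \left(4 - -19\right) = 60 \left(4 + 19\right) = 60 \cdot 23 = 1380$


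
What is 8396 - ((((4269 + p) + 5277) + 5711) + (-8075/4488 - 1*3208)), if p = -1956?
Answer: -447533/264 ≈ -1695.2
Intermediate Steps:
8396 - ((((4269 + p) + 5277) + 5711) + (-8075/4488 - 1*3208)) = 8396 - ((((4269 - 1956) + 5277) + 5711) + (-8075/4488 - 1*3208)) = 8396 - (((2313 + 5277) + 5711) + (-8075*1/4488 - 3208)) = 8396 - ((7590 + 5711) + (-475/264 - 3208)) = 8396 - (13301 - 847387/264) = 8396 - 1*2664077/264 = 8396 - 2664077/264 = -447533/264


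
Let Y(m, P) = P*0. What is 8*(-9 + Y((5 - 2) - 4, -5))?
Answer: -72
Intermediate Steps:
Y(m, P) = 0
8*(-9 + Y((5 - 2) - 4, -5)) = 8*(-9 + 0) = 8*(-9) = -72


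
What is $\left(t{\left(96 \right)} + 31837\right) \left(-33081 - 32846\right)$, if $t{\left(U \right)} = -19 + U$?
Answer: $-2103994278$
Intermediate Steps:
$\left(t{\left(96 \right)} + 31837\right) \left(-33081 - 32846\right) = \left(\left(-19 + 96\right) + 31837\right) \left(-33081 - 32846\right) = \left(77 + 31837\right) \left(-65927\right) = 31914 \left(-65927\right) = -2103994278$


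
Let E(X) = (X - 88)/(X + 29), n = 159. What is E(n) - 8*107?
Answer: -160857/188 ≈ -855.62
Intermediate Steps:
E(X) = (-88 + X)/(29 + X)
E(n) - 8*107 = (-88 + 159)/(29 + 159) - 8*107 = 71/188 - 856 = -160857/188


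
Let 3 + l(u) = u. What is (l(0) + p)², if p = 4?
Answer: 1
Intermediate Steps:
l(u) = -3 + u
(l(0) + p)² = ((-3 + 0) + 4)² = (-3 + 4)² = 1² = 1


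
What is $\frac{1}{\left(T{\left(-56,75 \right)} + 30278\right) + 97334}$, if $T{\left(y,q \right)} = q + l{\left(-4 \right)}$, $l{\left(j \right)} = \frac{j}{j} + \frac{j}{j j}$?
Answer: $\frac{4}{510751} \approx 7.8316 \cdot 10^{-6}$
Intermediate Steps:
$l{\left(j \right)} = 1 + \frac{1}{j}$ ($l{\left(j \right)} = 1 + \frac{j}{j^{2}} = 1 + \frac{1}{j}$)
$T{\left(y,q \right)} = \frac{3}{4} + q$ ($T{\left(y,q \right)} = q + \frac{1 - 4}{-4} = q - - \frac{3}{4} = q + \frac{3}{4} = \frac{3}{4} + q$)
$\frac{1}{\left(T{\left(-56,75 \right)} + 30278\right) + 97334} = \frac{1}{\left(\left(\frac{3}{4} + 75\right) + 30278\right) + 97334} = \frac{1}{\left(\frac{303}{4} + 30278\right) + 97334} = \frac{1}{\frac{121415}{4} + 97334} = \frac{1}{\frac{510751}{4}} = \frac{4}{510751}$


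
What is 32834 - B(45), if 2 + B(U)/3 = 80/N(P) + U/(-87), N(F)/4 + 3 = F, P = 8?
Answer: 952057/29 ≈ 32830.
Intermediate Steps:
N(F) = -12 + 4*F
B(U) = 6 - U/29 (B(U) = -6 + 3*(80/(-12 + 4*8) + U/(-87)) = -6 + 3*(80/(-12 + 32) + U*(-1/87)) = -6 + 3*(80/20 - U/87) = -6 + 3*(80*(1/20) - U/87) = -6 + 3*(4 - U/87) = -6 + (12 - U/29) = 6 - U/29)
32834 - B(45) = 32834 - (6 - 1/29*45) = 32834 - (6 - 45/29) = 32834 - 1*129/29 = 32834 - 129/29 = 952057/29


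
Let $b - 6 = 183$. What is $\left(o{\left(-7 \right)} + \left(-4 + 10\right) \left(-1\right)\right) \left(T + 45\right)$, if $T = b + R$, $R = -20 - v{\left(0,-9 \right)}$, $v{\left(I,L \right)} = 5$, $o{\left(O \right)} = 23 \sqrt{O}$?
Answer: $-1254 + 4807 i \sqrt{7} \approx -1254.0 + 12718.0 i$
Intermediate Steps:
$b = 189$ ($b = 6 + 183 = 189$)
$R = -25$ ($R = -20 - 5 = -25$)
$T = 164$ ($T = 189 - 25 = 164$)
$\left(o{\left(-7 \right)} + \left(-4 + 10\right) \left(-1\right)\right) \left(T + 45\right) = \left(23 \sqrt{-7} + \left(-4 + 10\right) \left(-1\right)\right) \left(164 + 45\right) = \left(23 i \sqrt{7} + 6 \left(-1\right)\right) 209 = \left(23 i \sqrt{7} - 6\right) 209 = \left(-6 + 23 i \sqrt{7}\right) 209 = -1254 + 4807 i \sqrt{7}$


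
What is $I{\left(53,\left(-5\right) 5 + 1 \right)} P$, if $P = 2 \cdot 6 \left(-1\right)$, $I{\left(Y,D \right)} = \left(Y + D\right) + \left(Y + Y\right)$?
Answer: $-1620$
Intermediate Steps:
$I{\left(Y,D \right)} = D + 3 Y$ ($I{\left(Y,D \right)} = \left(D + Y\right) + 2 Y = D + 3 Y$)
$P = -12$ ($P = 12 \left(-1\right) = -12$)
$I{\left(53,\left(-5\right) 5 + 1 \right)} P = \left(\left(\left(-5\right) 5 + 1\right) + 3 \cdot 53\right) \left(-12\right) = \left(\left(-25 + 1\right) + 159\right) \left(-12\right) = \left(-24 + 159\right) \left(-12\right) = 135 \left(-12\right) = -1620$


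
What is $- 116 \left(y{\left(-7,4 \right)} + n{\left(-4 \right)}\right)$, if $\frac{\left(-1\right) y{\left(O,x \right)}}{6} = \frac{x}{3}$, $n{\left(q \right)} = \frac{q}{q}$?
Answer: $812$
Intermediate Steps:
$n{\left(q \right)} = 1$
$y{\left(O,x \right)} = - 2 x$ ($y{\left(O,x \right)} = - 6 \frac{x}{3} = - 2 x$)
$- 116 \left(y{\left(-7,4 \right)} + n{\left(-4 \right)}\right) = - 116 \left(\left(-2\right) 4 + 1\right) = - 116 \left(-8 + 1\right) = \left(-116\right) \left(-7\right) = 812$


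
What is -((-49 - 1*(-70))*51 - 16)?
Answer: -1055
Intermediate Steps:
-((-49 - 1*(-70))*51 - 16) = -((-49 + 70)*51 - 16) = -(21*51 - 16) = -(1071 - 16) = -1*1055 = -1055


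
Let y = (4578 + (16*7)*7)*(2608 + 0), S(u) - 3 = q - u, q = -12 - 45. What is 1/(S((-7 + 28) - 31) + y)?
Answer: 1/13984052 ≈ 7.1510e-8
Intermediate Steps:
q = -57
S(u) = -54 - u (S(u) = 3 + (-57 - u) = -54 - u)
y = 13984096 (y = (4578 + 112*7)*2608 = (4578 + 784)*2608 = 5362*2608 = 13984096)
1/(S((-7 + 28) - 31) + y) = 1/((-54 - ((-7 + 28) - 31)) + 13984096) = 1/((-54 - (21 - 31)) + 13984096) = 1/((-54 - 1*(-10)) + 13984096) = 1/((-54 + 10) + 13984096) = 1/(-44 + 13984096) = 1/13984052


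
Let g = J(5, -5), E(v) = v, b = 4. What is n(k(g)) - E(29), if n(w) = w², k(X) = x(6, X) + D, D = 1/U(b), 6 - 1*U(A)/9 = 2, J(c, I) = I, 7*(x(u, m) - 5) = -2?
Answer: -413591/63504 ≈ -6.5128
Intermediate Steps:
x(u, m) = 33/7 (x(u, m) = 5 + (⅐)*(-2) = 5 - 2/7 = 33/7)
U(A) = 36 (U(A) = 54 - 9*2 = 54 - 18 = 36)
g = -5
D = 1/36 ≈ 0.027778
k(X) = 1195/252 (k(X) = 33/7 + 1/36 = 1195/252)
n(k(g)) - E(29) = (1195/252)² - 1*29 = 1428025/63504 - 29 = -413591/63504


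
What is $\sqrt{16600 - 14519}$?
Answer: $\sqrt{2081} \approx 45.618$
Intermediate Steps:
$\sqrt{16600 - 14519} = \sqrt{2081}$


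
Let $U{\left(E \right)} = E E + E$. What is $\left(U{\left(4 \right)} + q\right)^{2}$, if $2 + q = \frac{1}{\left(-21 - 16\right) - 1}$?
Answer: $\frac{466489}{1444} \approx 323.05$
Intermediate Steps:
$U{\left(E \right)} = E + E^{2}$ ($U{\left(E \right)} = E^{2} + E = E + E^{2}$)
$q = - \frac{77}{38}$ ($q = -2 + \frac{1}{\left(-21 - 16\right) - 1} = -2 + \frac{1}{-37 - 1} = -2 + \frac{1}{-38} = -2 - \frac{1}{38} = - \frac{77}{38} \approx -2.0263$)
$\left(U{\left(4 \right)} + q\right)^{2} = \left(4 \left(1 + 4\right) - \frac{77}{38}\right)^{2} = \left(4 \cdot 5 - \frac{77}{38}\right)^{2} = \left(20 - \frac{77}{38}\right)^{2} = \left(\frac{683}{38}\right)^{2} = \frac{466489}{1444}$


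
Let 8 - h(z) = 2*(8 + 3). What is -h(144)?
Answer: 14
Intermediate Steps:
h(z) = -14 (h(z) = 8 - 2*(8 + 3) = 8 - 2*11 = 8 - 1*22 = 8 - 22 = -14)
-h(144) = -1*(-14) = 14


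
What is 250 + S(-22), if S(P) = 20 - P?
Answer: 292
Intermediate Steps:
250 + S(-22) = 250 + (20 - 1*(-22)) = 250 + (20 + 22) = 250 + 42 = 292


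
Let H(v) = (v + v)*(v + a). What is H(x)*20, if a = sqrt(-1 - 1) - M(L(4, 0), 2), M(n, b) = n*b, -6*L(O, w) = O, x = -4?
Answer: 1280/3 - 160*I*sqrt(2) ≈ 426.67 - 226.27*I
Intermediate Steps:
L(O, w) = -O/6
M(n, b) = b*n
a = 4/3 + I*sqrt(2) (a = sqrt(-1 - 1) - 2*(-1/6*4) = sqrt(-2) - 2*(-2)/3 = I*sqrt(2) - 1*(-4/3) = I*sqrt(2) + 4/3 = 4/3 + I*sqrt(2) ≈ 1.3333 + 1.4142*I)
H(v) = 2*v*(4/3 + v + I*sqrt(2)) (H(v) = (v + v)*(v + (4/3 + I*sqrt(2))) = (2*v)*(4/3 + v + I*sqrt(2)) = 2*v*(4/3 + v + I*sqrt(2)))
H(x)*20 = ((2/3)*(-4)*(4 + 3*(-4) + 3*I*sqrt(2)))*20 = ((2/3)*(-4)*(4 - 12 + 3*I*sqrt(2)))*20 = ((2/3)*(-4)*(-8 + 3*I*sqrt(2)))*20 = (64/3 - 8*I*sqrt(2))*20 = 1280/3 - 160*I*sqrt(2)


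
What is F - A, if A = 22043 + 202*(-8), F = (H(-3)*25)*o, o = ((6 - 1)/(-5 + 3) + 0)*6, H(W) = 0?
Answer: -20427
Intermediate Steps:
o = -15 (o = (5/(-2) + 0)*6 = (5*(-1/2) + 0)*6 = (-5/2 + 0)*6 = -5/2*6 = -15)
F = 0 (F = (0*25)*(-15) = 0*(-15) = 0)
A = 20427 (A = 22043 - 1616 = 20427)
F - A = 0 - 1*20427 = 0 - 20427 = -20427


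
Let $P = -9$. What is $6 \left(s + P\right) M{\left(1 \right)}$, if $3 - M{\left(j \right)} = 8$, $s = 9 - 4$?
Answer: $120$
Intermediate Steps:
$s = 5$
$M{\left(j \right)} = -5$ ($M{\left(j \right)} = 3 - 8 = -5$)
$6 \left(s + P\right) M{\left(1 \right)} = 6 \left(5 - 9\right) \left(-5\right) = 6 \left(-4\right) \left(-5\right) = \left(-24\right) \left(-5\right) = 120$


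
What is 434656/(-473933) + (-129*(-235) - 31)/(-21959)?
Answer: -23897198076/10407094747 ≈ -2.2962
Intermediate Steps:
434656/(-473933) + (-129*(-235) - 31)/(-21959) = 434656*(-1/473933) + (30315 - 31)*(-1/21959) = -434656/473933 + 30284*(-1/21959) = -434656/473933 - 30284/21959 = -23897198076/10407094747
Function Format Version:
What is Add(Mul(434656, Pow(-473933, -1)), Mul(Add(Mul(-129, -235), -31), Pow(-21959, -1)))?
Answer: Rational(-23897198076, 10407094747) ≈ -2.2962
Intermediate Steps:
Add(Mul(434656, Pow(-473933, -1)), Mul(Add(Mul(-129, -235), -31), Pow(-21959, -1))) = Add(Mul(434656, Rational(-1, 473933)), Mul(Add(30315, -31), Rational(-1, 21959))) = Add(Rational(-434656, 473933), Mul(30284, Rational(-1, 21959))) = Add(Rational(-434656, 473933), Rational(-30284, 21959)) = Rational(-23897198076, 10407094747)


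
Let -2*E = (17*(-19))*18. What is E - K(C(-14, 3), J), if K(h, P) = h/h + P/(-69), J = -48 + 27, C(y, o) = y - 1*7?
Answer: 66831/23 ≈ 2905.7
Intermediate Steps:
C(y, o) = -7 + y (C(y, o) = y - 7 = -7 + y)
J = -21
K(h, P) = 1 - P/69 (K(h, P) = 1 + P*(-1/69) = 1 - P/69)
E = 2907 (E = -17*(-19)*18/2 = -(-323)*18/2 = -½*(-5814) = 2907)
E - K(C(-14, 3), J) = 2907 - (1 - 1/69*(-21)) = 2907 - (1 + 7/23) = 2907 - 1*30/23 = 2907 - 30/23 = 66831/23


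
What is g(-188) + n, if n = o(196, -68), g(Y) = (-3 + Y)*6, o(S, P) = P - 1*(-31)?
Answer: -1183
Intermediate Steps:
o(S, P) = 31 + P (o(S, P) = P + 31 = 31 + P)
g(Y) = -18 + 6*Y
n = -37 (n = 31 - 68 = -37)
g(-188) + n = (-18 + 6*(-188)) - 37 = (-18 - 1128) - 37 = -1146 - 37 = -1183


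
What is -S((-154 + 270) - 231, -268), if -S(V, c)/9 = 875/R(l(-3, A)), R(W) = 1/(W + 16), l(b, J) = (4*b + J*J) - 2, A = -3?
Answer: 86625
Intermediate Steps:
l(b, J) = -2 + J² + 4*b (l(b, J) = (4*b + J²) - 2 = (J² + 4*b) - 2 = -2 + J² + 4*b)
R(W) = 1/(16 + W)
S(V, c) = -86625 (S(V, c) = -7875/(1/(16 + (-2 + (-3)² + 4*(-3)))) = -7875/(1/(16 + (-2 + 9 - 12))) = -7875/(1/(16 - 5)) = -7875/(1/11) = -7875/1/11 = -7875*11 = -9*9625 = -86625)
-S((-154 + 270) - 231, -268) = -1*(-86625) = 86625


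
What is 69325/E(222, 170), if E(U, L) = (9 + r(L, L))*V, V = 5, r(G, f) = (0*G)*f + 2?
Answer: 13865/11 ≈ 1260.5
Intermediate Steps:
r(G, f) = 2 (r(G, f) = 0*f + 2 = 0 + 2 = 2)
E(U, L) = 55 (E(U, L) = (9 + 2)*5 = 11*5 = 55)
69325/E(222, 170) = 69325/55 = 69325*(1/55) = 13865/11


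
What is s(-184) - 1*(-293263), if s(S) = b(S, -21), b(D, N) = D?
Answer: 293079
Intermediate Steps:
s(S) = S
s(-184) - 1*(-293263) = -184 - 1*(-293263) = -184 + 293263 = 293079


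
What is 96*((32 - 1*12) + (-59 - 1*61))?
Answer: -9600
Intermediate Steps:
96*((32 - 1*12) + (-59 - 1*61)) = 96*((32 - 12) + (-59 - 61)) = 96*(20 - 120) = 96*(-100) = -9600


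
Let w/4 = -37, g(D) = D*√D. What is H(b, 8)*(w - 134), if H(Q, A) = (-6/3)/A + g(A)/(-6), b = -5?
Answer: 141/2 + 752*√2 ≈ 1134.0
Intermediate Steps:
g(D) = D^(3/2)
w = -148 (w = 4*(-37) = -148)
H(Q, A) = -2/A - A^(3/2)/6 (H(Q, A) = (-6/3)/A + A^(3/2)/(-6) = (-6*⅓)/A + A^(3/2)*(-⅙) = -2/A - A^(3/2)/6)
H(b, 8)*(w - 134) = ((⅙)*(-12 - 8^(5/2))/8)*(-148 - 134) = ((⅙)*(⅛)*(-12 - 128*√2))*(-282) = (-¼ - 8*√2/3)*(-282) = 141/2 + 752*√2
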